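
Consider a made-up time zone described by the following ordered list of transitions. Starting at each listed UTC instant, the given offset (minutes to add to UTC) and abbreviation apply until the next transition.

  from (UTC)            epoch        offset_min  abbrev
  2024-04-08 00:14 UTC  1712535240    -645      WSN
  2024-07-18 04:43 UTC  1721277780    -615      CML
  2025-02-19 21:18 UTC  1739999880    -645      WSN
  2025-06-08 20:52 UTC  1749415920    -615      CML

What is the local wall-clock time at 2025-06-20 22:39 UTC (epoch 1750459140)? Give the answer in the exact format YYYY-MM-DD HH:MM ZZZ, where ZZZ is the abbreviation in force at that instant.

Query: 2025-06-20 22:39 UTC
Rule 4/4 (CML, -10:15): 2025-06-08 20:52 UTC ≤ query < +∞
22·60 + 39 - 615 = 744 min
744 = 0·1440 + 744; 744 = 12·60 + 24 → 12:24, same day
→ 2025-06-20 12:24 CML

2025-06-20 12:24 CML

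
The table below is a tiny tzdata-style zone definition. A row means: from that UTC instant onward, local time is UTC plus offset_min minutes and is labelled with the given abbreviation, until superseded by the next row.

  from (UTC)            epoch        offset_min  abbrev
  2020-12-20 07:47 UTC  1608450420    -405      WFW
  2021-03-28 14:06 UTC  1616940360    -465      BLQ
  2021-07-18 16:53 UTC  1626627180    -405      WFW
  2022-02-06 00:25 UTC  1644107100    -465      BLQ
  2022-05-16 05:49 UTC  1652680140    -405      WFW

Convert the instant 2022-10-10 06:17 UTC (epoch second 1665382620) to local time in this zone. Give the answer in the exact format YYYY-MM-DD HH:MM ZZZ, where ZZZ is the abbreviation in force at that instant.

2022-10-09 23:32 WFW

Query: 2022-10-10 06:17 UTC
Rule 5/5 (WFW, -06:45): 2022-05-16 05:49 UTC ≤ query < +∞
6·60 + 17 - 405 = -28 min
-28 = -1·1440 + 1412; 1412 = 23·60 + 32 → 23:32, 2022-10-10 - 1 day = 2022-10-09
→ 2022-10-09 23:32 WFW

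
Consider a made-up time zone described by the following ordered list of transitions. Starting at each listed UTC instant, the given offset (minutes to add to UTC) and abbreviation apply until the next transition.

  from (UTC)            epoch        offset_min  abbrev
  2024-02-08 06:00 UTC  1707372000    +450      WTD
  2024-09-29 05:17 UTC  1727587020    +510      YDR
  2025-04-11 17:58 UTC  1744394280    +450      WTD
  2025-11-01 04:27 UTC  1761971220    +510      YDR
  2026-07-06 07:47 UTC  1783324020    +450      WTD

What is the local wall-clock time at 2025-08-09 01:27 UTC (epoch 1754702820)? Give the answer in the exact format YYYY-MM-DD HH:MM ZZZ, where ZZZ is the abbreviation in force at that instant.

2025-08-09 08:57 WTD

Query: 2025-08-09 01:27 UTC
Rule 3/5 (WTD, +07:30): 2025-04-11 17:58 UTC ≤ query < 2025-11-01 04:27 UTC
1·60 + 27 + 450 = 537 min
537 = 0·1440 + 537; 537 = 8·60 + 57 → 08:57, same day
→ 2025-08-09 08:57 WTD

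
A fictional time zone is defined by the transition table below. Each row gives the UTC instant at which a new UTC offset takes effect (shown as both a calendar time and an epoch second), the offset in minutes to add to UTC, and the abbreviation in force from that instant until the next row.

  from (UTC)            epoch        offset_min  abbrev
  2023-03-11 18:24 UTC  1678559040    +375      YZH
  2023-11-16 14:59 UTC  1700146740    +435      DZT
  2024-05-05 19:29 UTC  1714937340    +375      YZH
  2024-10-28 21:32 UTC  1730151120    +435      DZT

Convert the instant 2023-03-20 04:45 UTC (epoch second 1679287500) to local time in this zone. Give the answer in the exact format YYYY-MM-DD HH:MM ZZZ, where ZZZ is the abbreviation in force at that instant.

2023-03-20 11:00 YZH

Query: 2023-03-20 04:45 UTC
Rule 1/4 (YZH, +06:15): 2023-03-11 18:24 UTC ≤ query < 2023-11-16 14:59 UTC
4·60 + 45 + 375 = 660 min
660 = 0·1440 + 660; 660 = 11·60 + 0 → 11:00, same day
→ 2023-03-20 11:00 YZH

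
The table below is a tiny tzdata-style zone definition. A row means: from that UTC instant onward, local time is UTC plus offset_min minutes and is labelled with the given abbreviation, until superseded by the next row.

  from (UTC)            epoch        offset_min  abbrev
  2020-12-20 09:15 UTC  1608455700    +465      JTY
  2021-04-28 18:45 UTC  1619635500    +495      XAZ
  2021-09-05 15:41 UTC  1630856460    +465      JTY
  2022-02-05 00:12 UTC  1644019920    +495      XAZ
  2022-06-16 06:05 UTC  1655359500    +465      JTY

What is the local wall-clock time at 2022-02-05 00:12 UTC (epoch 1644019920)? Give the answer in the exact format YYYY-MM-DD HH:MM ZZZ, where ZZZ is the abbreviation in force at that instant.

Query: 2022-02-05 00:12 UTC
Rule 4/5 (XAZ, +08:15): 2022-02-05 00:12 UTC ≤ query < 2022-06-16 06:05 UTC
0·60 + 12 + 495 = 507 min
507 = 0·1440 + 507; 507 = 8·60 + 27 → 08:27, same day
→ 2022-02-05 08:27 XAZ

2022-02-05 08:27 XAZ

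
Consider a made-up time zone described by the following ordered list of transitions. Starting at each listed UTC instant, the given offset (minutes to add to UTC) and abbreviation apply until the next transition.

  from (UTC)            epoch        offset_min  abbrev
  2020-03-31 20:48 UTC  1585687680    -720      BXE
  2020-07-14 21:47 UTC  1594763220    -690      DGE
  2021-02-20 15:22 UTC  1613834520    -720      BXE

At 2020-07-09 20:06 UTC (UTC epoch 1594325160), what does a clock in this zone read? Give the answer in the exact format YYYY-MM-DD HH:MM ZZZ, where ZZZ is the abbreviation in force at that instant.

2020-07-09 08:06 BXE

Query: 2020-07-09 20:06 UTC
Rule 1/3 (BXE, -12:00): 2020-03-31 20:48 UTC ≤ query < 2020-07-14 21:47 UTC
20·60 + 6 - 720 = 486 min
486 = 0·1440 + 486; 486 = 8·60 + 6 → 08:06, same day
→ 2020-07-09 08:06 BXE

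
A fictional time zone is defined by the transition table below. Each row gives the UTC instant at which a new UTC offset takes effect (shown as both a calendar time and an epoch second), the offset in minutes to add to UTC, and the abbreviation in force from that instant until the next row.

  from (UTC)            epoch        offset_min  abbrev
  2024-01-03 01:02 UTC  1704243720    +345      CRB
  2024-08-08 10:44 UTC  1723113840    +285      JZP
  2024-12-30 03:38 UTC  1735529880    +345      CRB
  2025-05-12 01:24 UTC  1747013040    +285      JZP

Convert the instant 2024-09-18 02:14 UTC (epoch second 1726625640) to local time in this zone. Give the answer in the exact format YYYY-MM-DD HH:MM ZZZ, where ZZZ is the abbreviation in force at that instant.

Query: 2024-09-18 02:14 UTC
Rule 2/4 (JZP, +04:45): 2024-08-08 10:44 UTC ≤ query < 2024-12-30 03:38 UTC
2·60 + 14 + 285 = 419 min
419 = 0·1440 + 419; 419 = 6·60 + 59 → 06:59, same day
→ 2024-09-18 06:59 JZP

2024-09-18 06:59 JZP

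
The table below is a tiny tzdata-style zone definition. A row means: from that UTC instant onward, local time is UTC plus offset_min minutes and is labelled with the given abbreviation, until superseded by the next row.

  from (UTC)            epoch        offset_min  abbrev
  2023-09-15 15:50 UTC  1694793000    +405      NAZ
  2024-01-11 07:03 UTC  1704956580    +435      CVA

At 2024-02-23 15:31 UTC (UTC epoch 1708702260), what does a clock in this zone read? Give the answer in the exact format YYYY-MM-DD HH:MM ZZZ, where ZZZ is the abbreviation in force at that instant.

Query: 2024-02-23 15:31 UTC
Rule 2/2 (CVA, +07:15): 2024-01-11 07:03 UTC ≤ query < +∞
15·60 + 31 + 435 = 1366 min
1366 = 0·1440 + 1366; 1366 = 22·60 + 46 → 22:46, same day
→ 2024-02-23 22:46 CVA

2024-02-23 22:46 CVA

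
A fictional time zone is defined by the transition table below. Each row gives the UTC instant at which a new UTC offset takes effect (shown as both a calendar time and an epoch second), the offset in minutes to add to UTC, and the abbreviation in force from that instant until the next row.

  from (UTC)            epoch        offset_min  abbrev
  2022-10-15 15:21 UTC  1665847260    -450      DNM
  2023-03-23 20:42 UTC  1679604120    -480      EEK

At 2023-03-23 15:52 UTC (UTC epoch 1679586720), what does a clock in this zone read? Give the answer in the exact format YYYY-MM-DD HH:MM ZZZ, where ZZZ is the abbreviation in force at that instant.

2023-03-23 08:22 DNM

Query: 2023-03-23 15:52 UTC
Rule 1/2 (DNM, -07:30): 2022-10-15 15:21 UTC ≤ query < 2023-03-23 20:42 UTC
15·60 + 52 - 450 = 502 min
502 = 0·1440 + 502; 502 = 8·60 + 22 → 08:22, same day
→ 2023-03-23 08:22 DNM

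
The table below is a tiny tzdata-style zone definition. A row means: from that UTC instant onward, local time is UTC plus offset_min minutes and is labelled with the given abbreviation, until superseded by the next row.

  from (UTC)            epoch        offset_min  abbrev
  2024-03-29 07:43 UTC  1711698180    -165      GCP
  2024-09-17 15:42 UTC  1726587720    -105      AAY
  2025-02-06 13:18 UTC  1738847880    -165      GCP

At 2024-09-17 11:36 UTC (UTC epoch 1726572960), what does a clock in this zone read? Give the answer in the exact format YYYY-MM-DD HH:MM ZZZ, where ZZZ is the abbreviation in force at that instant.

Query: 2024-09-17 11:36 UTC
Rule 1/3 (GCP, -02:45): 2024-03-29 07:43 UTC ≤ query < 2024-09-17 15:42 UTC
11·60 + 36 - 165 = 531 min
531 = 0·1440 + 531; 531 = 8·60 + 51 → 08:51, same day
→ 2024-09-17 08:51 GCP

2024-09-17 08:51 GCP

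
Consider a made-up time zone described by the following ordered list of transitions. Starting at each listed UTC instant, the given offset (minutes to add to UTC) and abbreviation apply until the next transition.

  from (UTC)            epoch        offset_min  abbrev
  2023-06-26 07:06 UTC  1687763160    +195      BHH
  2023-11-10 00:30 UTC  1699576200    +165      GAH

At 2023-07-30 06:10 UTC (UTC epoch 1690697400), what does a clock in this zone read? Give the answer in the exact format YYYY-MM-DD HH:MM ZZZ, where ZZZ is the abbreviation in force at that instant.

2023-07-30 09:25 BHH

Query: 2023-07-30 06:10 UTC
Rule 1/2 (BHH, +03:15): 2023-06-26 07:06 UTC ≤ query < 2023-11-10 00:30 UTC
6·60 + 10 + 195 = 565 min
565 = 0·1440 + 565; 565 = 9·60 + 25 → 09:25, same day
→ 2023-07-30 09:25 BHH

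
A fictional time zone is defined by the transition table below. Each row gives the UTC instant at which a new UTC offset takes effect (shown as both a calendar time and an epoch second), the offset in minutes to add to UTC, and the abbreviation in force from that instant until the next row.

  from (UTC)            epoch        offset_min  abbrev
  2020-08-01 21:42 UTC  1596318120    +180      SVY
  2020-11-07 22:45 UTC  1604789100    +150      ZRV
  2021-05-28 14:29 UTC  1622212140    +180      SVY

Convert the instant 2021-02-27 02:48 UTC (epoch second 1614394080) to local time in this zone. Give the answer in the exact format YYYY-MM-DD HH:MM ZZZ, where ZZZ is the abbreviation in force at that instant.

Query: 2021-02-27 02:48 UTC
Rule 2/3 (ZRV, +02:30): 2020-11-07 22:45 UTC ≤ query < 2021-05-28 14:29 UTC
2·60 + 48 + 150 = 318 min
318 = 0·1440 + 318; 318 = 5·60 + 18 → 05:18, same day
→ 2021-02-27 05:18 ZRV

2021-02-27 05:18 ZRV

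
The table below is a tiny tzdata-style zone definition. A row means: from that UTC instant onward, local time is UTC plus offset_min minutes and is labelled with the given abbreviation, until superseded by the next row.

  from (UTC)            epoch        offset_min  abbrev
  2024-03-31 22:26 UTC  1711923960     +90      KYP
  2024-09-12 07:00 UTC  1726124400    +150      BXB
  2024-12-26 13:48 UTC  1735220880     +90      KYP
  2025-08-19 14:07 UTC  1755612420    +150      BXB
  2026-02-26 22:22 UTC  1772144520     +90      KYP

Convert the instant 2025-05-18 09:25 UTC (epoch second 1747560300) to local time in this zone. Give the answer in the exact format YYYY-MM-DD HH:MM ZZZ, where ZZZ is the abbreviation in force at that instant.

2025-05-18 10:55 KYP

Query: 2025-05-18 09:25 UTC
Rule 3/5 (KYP, +01:30): 2024-12-26 13:48 UTC ≤ query < 2025-08-19 14:07 UTC
9·60 + 25 + 90 = 655 min
655 = 0·1440 + 655; 655 = 10·60 + 55 → 10:55, same day
→ 2025-05-18 10:55 KYP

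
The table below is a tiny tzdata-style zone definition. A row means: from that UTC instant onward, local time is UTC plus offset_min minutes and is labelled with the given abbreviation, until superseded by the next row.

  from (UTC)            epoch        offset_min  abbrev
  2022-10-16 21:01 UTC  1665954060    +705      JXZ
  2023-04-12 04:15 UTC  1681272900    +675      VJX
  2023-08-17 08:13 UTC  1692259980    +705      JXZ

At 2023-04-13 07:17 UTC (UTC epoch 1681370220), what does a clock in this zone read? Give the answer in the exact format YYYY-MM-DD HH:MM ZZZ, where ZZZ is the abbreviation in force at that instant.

2023-04-13 18:32 VJX

Query: 2023-04-13 07:17 UTC
Rule 2/3 (VJX, +11:15): 2023-04-12 04:15 UTC ≤ query < 2023-08-17 08:13 UTC
7·60 + 17 + 675 = 1112 min
1112 = 0·1440 + 1112; 1112 = 18·60 + 32 → 18:32, same day
→ 2023-04-13 18:32 VJX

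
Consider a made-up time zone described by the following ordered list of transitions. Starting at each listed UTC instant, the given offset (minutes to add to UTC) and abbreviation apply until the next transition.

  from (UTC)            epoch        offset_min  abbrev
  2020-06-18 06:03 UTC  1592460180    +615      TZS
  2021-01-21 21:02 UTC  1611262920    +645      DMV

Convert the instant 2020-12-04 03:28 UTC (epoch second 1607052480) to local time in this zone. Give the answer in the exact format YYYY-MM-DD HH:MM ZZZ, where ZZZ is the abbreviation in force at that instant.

2020-12-04 13:43 TZS

Query: 2020-12-04 03:28 UTC
Rule 1/2 (TZS, +10:15): 2020-06-18 06:03 UTC ≤ query < 2021-01-21 21:02 UTC
3·60 + 28 + 615 = 823 min
823 = 0·1440 + 823; 823 = 13·60 + 43 → 13:43, same day
→ 2020-12-04 13:43 TZS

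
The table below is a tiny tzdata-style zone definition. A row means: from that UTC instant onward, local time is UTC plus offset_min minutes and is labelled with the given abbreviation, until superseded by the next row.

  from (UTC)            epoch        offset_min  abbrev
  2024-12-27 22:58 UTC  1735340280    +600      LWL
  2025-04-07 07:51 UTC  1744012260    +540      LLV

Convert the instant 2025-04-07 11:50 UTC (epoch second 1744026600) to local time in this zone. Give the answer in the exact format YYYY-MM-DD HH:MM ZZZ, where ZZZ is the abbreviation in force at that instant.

Query: 2025-04-07 11:50 UTC
Rule 2/2 (LLV, +09:00): 2025-04-07 07:51 UTC ≤ query < +∞
11·60 + 50 + 540 = 1250 min
1250 = 0·1440 + 1250; 1250 = 20·60 + 50 → 20:50, same day
→ 2025-04-07 20:50 LLV

2025-04-07 20:50 LLV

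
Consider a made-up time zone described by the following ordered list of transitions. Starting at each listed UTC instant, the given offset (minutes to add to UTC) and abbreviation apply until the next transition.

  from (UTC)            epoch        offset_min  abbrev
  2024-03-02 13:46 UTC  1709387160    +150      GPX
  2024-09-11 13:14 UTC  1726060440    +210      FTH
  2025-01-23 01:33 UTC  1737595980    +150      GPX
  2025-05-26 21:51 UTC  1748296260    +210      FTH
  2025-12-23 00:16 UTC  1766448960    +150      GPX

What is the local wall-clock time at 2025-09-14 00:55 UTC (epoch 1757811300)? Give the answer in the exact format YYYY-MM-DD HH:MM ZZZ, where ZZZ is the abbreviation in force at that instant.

Query: 2025-09-14 00:55 UTC
Rule 4/5 (FTH, +03:30): 2025-05-26 21:51 UTC ≤ query < 2025-12-23 00:16 UTC
0·60 + 55 + 210 = 265 min
265 = 0·1440 + 265; 265 = 4·60 + 25 → 04:25, same day
→ 2025-09-14 04:25 FTH

2025-09-14 04:25 FTH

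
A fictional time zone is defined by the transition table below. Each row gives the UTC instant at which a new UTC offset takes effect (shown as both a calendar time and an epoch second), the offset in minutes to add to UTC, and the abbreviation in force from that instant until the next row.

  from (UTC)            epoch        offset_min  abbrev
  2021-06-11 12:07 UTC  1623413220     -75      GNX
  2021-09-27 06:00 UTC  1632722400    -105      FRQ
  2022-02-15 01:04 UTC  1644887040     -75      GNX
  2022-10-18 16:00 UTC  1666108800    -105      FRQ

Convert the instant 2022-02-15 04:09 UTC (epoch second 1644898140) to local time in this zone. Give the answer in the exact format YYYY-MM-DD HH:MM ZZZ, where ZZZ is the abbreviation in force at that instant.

Query: 2022-02-15 04:09 UTC
Rule 3/4 (GNX, -01:15): 2022-02-15 01:04 UTC ≤ query < 2022-10-18 16:00 UTC
4·60 + 9 - 75 = 174 min
174 = 0·1440 + 174; 174 = 2·60 + 54 → 02:54, same day
→ 2022-02-15 02:54 GNX

2022-02-15 02:54 GNX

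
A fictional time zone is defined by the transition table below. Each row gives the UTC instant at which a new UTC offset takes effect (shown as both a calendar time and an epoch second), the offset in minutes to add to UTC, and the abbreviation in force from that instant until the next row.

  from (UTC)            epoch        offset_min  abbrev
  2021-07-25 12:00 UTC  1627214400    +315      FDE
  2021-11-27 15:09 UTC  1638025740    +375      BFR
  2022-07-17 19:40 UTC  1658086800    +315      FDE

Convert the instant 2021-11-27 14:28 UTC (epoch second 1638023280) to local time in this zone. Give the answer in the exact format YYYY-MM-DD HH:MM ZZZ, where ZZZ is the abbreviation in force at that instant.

2021-11-27 19:43 FDE

Query: 2021-11-27 14:28 UTC
Rule 1/3 (FDE, +05:15): 2021-07-25 12:00 UTC ≤ query < 2021-11-27 15:09 UTC
14·60 + 28 + 315 = 1183 min
1183 = 0·1440 + 1183; 1183 = 19·60 + 43 → 19:43, same day
→ 2021-11-27 19:43 FDE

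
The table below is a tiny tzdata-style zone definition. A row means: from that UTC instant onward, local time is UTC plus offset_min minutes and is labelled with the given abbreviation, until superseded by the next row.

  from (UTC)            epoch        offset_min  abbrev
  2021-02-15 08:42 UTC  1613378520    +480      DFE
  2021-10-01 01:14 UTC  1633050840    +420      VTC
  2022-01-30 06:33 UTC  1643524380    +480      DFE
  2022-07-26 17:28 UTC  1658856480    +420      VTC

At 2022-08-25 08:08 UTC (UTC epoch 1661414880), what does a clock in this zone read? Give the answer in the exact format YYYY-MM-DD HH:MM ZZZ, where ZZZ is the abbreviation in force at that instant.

Query: 2022-08-25 08:08 UTC
Rule 4/4 (VTC, +07:00): 2022-07-26 17:28 UTC ≤ query < +∞
8·60 + 8 + 420 = 908 min
908 = 0·1440 + 908; 908 = 15·60 + 8 → 15:08, same day
→ 2022-08-25 15:08 VTC

2022-08-25 15:08 VTC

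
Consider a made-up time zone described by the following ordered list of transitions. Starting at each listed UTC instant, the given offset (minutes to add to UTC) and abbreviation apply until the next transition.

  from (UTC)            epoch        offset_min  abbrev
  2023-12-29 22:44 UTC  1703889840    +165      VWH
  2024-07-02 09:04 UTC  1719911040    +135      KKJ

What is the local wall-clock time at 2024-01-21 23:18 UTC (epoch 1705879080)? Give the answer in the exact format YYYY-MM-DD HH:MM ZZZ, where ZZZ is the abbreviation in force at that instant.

Query: 2024-01-21 23:18 UTC
Rule 1/2 (VWH, +02:45): 2023-12-29 22:44 UTC ≤ query < 2024-07-02 09:04 UTC
23·60 + 18 + 165 = 1563 min
1563 = 1·1440 + 123; 123 = 2·60 + 3 → 02:03, 2024-01-21 + 1 day = 2024-01-22
→ 2024-01-22 02:03 VWH

2024-01-22 02:03 VWH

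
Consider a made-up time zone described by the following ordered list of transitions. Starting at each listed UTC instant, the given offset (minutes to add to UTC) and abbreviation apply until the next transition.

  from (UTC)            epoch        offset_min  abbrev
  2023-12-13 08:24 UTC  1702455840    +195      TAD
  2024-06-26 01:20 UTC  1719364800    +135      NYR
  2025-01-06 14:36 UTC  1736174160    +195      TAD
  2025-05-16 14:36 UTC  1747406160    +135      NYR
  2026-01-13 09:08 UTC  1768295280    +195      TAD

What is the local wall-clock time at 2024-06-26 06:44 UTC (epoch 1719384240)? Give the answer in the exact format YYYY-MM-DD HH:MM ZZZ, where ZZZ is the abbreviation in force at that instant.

Query: 2024-06-26 06:44 UTC
Rule 2/5 (NYR, +02:15): 2024-06-26 01:20 UTC ≤ query < 2025-01-06 14:36 UTC
6·60 + 44 + 135 = 539 min
539 = 0·1440 + 539; 539 = 8·60 + 59 → 08:59, same day
→ 2024-06-26 08:59 NYR

2024-06-26 08:59 NYR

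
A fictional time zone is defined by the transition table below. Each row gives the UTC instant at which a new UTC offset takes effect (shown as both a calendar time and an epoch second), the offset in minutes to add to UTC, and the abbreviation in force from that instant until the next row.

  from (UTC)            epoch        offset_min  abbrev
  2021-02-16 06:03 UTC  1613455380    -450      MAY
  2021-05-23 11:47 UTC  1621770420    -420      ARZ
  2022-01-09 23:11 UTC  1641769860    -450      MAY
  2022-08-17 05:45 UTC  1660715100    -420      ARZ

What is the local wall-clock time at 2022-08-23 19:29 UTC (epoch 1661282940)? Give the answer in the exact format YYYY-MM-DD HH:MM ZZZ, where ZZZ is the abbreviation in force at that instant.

2022-08-23 12:29 ARZ

Query: 2022-08-23 19:29 UTC
Rule 4/4 (ARZ, -07:00): 2022-08-17 05:45 UTC ≤ query < +∞
19·60 + 29 - 420 = 749 min
749 = 0·1440 + 749; 749 = 12·60 + 29 → 12:29, same day
→ 2022-08-23 12:29 ARZ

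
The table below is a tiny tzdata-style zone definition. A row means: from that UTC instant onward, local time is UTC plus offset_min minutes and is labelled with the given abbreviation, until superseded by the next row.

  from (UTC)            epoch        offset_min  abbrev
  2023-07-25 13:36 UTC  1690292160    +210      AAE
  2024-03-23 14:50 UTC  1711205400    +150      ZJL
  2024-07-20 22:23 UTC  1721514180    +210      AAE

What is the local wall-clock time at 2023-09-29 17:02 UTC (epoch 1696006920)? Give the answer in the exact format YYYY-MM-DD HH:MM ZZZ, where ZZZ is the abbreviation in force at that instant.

Query: 2023-09-29 17:02 UTC
Rule 1/3 (AAE, +03:30): 2023-07-25 13:36 UTC ≤ query < 2024-03-23 14:50 UTC
17·60 + 2 + 210 = 1232 min
1232 = 0·1440 + 1232; 1232 = 20·60 + 32 → 20:32, same day
→ 2023-09-29 20:32 AAE

2023-09-29 20:32 AAE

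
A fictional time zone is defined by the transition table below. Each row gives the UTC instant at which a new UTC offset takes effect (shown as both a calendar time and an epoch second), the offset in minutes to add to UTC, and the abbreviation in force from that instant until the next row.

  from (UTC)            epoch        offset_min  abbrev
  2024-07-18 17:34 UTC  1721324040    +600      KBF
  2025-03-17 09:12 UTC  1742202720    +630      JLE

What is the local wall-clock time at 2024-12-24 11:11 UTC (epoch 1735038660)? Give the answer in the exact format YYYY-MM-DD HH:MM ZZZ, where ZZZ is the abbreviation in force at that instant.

Query: 2024-12-24 11:11 UTC
Rule 1/2 (KBF, +10:00): 2024-07-18 17:34 UTC ≤ query < 2025-03-17 09:12 UTC
11·60 + 11 + 600 = 1271 min
1271 = 0·1440 + 1271; 1271 = 21·60 + 11 → 21:11, same day
→ 2024-12-24 21:11 KBF

2024-12-24 21:11 KBF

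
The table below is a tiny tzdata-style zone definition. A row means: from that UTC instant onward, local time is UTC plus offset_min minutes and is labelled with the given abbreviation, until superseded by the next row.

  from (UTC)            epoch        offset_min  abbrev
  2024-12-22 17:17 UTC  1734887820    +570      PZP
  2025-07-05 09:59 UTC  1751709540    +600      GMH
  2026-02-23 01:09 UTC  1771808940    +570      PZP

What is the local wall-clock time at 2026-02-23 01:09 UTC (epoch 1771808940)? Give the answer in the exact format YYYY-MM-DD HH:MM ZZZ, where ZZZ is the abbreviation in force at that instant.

Query: 2026-02-23 01:09 UTC
Rule 3/3 (PZP, +09:30): 2026-02-23 01:09 UTC ≤ query < +∞
1·60 + 9 + 570 = 639 min
639 = 0·1440 + 639; 639 = 10·60 + 39 → 10:39, same day
→ 2026-02-23 10:39 PZP

2026-02-23 10:39 PZP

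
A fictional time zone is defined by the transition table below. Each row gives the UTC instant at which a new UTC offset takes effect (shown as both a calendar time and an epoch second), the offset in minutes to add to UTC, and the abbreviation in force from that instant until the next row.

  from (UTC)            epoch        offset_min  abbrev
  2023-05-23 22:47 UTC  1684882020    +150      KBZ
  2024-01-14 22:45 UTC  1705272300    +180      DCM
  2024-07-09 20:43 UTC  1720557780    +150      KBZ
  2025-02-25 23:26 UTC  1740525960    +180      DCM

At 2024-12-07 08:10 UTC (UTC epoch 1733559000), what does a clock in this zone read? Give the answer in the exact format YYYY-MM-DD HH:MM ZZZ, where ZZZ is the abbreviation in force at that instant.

Query: 2024-12-07 08:10 UTC
Rule 3/4 (KBZ, +02:30): 2024-07-09 20:43 UTC ≤ query < 2025-02-25 23:26 UTC
8·60 + 10 + 150 = 640 min
640 = 0·1440 + 640; 640 = 10·60 + 40 → 10:40, same day
→ 2024-12-07 10:40 KBZ

2024-12-07 10:40 KBZ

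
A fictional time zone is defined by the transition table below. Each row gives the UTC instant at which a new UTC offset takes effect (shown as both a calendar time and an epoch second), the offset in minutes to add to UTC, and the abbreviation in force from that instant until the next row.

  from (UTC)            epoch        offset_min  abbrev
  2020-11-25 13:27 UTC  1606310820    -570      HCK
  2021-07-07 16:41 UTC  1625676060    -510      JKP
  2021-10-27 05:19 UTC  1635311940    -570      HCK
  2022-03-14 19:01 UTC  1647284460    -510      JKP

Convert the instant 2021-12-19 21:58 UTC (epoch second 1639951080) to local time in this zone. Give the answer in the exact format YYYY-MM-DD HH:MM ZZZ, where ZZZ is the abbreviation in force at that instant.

Query: 2021-12-19 21:58 UTC
Rule 3/4 (HCK, -09:30): 2021-10-27 05:19 UTC ≤ query < 2022-03-14 19:01 UTC
21·60 + 58 - 570 = 748 min
748 = 0·1440 + 748; 748 = 12·60 + 28 → 12:28, same day
→ 2021-12-19 12:28 HCK

2021-12-19 12:28 HCK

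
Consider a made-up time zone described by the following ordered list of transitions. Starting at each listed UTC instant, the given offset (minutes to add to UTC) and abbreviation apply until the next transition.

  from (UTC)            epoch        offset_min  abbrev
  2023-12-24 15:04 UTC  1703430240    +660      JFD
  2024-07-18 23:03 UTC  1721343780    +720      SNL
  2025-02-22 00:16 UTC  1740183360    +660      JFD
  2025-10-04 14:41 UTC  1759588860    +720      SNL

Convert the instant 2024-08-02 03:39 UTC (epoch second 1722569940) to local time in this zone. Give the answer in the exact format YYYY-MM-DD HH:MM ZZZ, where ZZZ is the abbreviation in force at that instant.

Query: 2024-08-02 03:39 UTC
Rule 2/4 (SNL, +12:00): 2024-07-18 23:03 UTC ≤ query < 2025-02-22 00:16 UTC
3·60 + 39 + 720 = 939 min
939 = 0·1440 + 939; 939 = 15·60 + 39 → 15:39, same day
→ 2024-08-02 15:39 SNL

2024-08-02 15:39 SNL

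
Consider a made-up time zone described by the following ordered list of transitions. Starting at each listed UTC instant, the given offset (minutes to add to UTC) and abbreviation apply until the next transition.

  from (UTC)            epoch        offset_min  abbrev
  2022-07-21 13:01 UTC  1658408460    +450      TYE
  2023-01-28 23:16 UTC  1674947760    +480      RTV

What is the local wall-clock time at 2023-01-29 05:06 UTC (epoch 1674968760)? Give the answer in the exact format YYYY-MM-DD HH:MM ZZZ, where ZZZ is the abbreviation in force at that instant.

2023-01-29 13:06 RTV

Query: 2023-01-29 05:06 UTC
Rule 2/2 (RTV, +08:00): 2023-01-28 23:16 UTC ≤ query < +∞
5·60 + 6 + 480 = 786 min
786 = 0·1440 + 786; 786 = 13·60 + 6 → 13:06, same day
→ 2023-01-29 13:06 RTV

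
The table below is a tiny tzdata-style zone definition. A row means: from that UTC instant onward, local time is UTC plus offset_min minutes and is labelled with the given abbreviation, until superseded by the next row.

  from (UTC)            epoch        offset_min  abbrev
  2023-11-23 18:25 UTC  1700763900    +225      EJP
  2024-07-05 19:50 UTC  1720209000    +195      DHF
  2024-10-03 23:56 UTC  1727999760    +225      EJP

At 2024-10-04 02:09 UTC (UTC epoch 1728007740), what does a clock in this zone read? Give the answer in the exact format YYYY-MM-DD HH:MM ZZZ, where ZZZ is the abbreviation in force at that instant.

2024-10-04 05:54 EJP

Query: 2024-10-04 02:09 UTC
Rule 3/3 (EJP, +03:45): 2024-10-03 23:56 UTC ≤ query < +∞
2·60 + 9 + 225 = 354 min
354 = 0·1440 + 354; 354 = 5·60 + 54 → 05:54, same day
→ 2024-10-04 05:54 EJP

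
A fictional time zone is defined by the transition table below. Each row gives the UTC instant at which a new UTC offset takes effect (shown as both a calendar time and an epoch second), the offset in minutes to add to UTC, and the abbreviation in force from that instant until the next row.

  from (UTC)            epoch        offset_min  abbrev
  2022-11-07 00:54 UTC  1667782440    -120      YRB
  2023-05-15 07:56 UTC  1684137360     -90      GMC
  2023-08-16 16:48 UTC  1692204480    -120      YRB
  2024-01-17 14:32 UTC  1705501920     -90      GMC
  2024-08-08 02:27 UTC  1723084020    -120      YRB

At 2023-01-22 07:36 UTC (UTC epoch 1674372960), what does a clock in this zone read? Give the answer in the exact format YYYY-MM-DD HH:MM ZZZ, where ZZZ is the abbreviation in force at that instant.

2023-01-22 05:36 YRB

Query: 2023-01-22 07:36 UTC
Rule 1/5 (YRB, -02:00): 2022-11-07 00:54 UTC ≤ query < 2023-05-15 07:56 UTC
7·60 + 36 - 120 = 336 min
336 = 0·1440 + 336; 336 = 5·60 + 36 → 05:36, same day
→ 2023-01-22 05:36 YRB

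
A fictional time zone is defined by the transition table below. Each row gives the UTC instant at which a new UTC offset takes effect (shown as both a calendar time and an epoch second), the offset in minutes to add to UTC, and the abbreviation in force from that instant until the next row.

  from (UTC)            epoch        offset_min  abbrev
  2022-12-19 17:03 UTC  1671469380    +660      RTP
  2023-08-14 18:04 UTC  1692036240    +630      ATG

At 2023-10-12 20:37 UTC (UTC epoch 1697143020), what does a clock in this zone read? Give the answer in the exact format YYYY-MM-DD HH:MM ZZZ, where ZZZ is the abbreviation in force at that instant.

Query: 2023-10-12 20:37 UTC
Rule 2/2 (ATG, +10:30): 2023-08-14 18:04 UTC ≤ query < +∞
20·60 + 37 + 630 = 1867 min
1867 = 1·1440 + 427; 427 = 7·60 + 7 → 07:07, 2023-10-12 + 1 day = 2023-10-13
→ 2023-10-13 07:07 ATG

2023-10-13 07:07 ATG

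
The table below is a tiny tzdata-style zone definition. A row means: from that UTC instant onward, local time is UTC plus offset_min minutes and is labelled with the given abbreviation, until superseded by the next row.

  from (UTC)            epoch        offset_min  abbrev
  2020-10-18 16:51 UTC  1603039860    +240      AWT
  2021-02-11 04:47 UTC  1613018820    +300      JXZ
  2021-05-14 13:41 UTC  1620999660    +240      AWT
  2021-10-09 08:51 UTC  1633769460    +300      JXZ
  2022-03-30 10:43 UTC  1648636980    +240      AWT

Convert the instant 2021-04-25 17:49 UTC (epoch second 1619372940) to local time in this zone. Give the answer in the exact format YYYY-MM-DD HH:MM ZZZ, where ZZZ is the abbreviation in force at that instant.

Query: 2021-04-25 17:49 UTC
Rule 2/5 (JXZ, +05:00): 2021-02-11 04:47 UTC ≤ query < 2021-05-14 13:41 UTC
17·60 + 49 + 300 = 1369 min
1369 = 0·1440 + 1369; 1369 = 22·60 + 49 → 22:49, same day
→ 2021-04-25 22:49 JXZ

2021-04-25 22:49 JXZ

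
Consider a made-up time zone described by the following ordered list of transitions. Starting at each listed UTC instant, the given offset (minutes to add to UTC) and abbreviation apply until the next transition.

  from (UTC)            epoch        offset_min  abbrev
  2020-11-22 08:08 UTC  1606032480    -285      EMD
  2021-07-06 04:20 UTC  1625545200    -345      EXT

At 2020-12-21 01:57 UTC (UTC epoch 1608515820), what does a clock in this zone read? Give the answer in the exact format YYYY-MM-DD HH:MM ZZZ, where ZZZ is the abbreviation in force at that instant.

2020-12-20 21:12 EMD

Query: 2020-12-21 01:57 UTC
Rule 1/2 (EMD, -04:45): 2020-11-22 08:08 UTC ≤ query < 2021-07-06 04:20 UTC
1·60 + 57 - 285 = -168 min
-168 = -1·1440 + 1272; 1272 = 21·60 + 12 → 21:12, 2020-12-21 - 1 day = 2020-12-20
→ 2020-12-20 21:12 EMD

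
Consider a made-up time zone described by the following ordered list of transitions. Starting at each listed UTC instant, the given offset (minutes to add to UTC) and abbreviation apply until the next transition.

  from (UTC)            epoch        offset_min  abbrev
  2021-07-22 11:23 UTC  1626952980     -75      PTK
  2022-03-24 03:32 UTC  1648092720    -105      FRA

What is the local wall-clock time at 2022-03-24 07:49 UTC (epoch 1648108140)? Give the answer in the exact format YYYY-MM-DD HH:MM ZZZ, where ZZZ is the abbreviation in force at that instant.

2022-03-24 06:04 FRA

Query: 2022-03-24 07:49 UTC
Rule 2/2 (FRA, -01:45): 2022-03-24 03:32 UTC ≤ query < +∞
7·60 + 49 - 105 = 364 min
364 = 0·1440 + 364; 364 = 6·60 + 4 → 06:04, same day
→ 2022-03-24 06:04 FRA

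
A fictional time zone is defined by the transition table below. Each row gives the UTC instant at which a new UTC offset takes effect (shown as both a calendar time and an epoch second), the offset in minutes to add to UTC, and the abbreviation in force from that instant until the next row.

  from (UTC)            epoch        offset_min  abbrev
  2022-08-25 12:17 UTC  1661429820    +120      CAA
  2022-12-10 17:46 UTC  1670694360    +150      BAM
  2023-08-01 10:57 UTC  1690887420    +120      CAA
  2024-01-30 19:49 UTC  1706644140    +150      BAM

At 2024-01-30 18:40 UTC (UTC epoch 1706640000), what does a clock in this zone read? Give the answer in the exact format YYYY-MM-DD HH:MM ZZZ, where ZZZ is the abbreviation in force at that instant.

Query: 2024-01-30 18:40 UTC
Rule 3/4 (CAA, +02:00): 2023-08-01 10:57 UTC ≤ query < 2024-01-30 19:49 UTC
18·60 + 40 + 120 = 1240 min
1240 = 0·1440 + 1240; 1240 = 20·60 + 40 → 20:40, same day
→ 2024-01-30 20:40 CAA

2024-01-30 20:40 CAA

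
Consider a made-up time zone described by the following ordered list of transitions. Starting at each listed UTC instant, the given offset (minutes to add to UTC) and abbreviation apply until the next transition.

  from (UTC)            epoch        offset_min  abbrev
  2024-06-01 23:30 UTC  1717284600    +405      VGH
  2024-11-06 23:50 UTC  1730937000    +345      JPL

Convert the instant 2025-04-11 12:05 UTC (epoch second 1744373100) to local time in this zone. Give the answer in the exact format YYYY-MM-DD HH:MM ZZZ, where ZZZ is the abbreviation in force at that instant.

2025-04-11 17:50 JPL

Query: 2025-04-11 12:05 UTC
Rule 2/2 (JPL, +05:45): 2024-11-06 23:50 UTC ≤ query < +∞
12·60 + 5 + 345 = 1070 min
1070 = 0·1440 + 1070; 1070 = 17·60 + 50 → 17:50, same day
→ 2025-04-11 17:50 JPL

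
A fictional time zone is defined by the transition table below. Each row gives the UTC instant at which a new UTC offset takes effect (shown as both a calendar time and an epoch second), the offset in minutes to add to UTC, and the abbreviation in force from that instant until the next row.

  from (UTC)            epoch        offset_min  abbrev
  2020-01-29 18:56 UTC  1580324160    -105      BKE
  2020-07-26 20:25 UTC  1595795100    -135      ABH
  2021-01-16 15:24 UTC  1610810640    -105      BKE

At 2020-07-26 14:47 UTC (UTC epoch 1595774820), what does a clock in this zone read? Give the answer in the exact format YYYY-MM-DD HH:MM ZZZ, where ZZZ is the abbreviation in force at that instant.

Query: 2020-07-26 14:47 UTC
Rule 1/3 (BKE, -01:45): 2020-01-29 18:56 UTC ≤ query < 2020-07-26 20:25 UTC
14·60 + 47 - 105 = 782 min
782 = 0·1440 + 782; 782 = 13·60 + 2 → 13:02, same day
→ 2020-07-26 13:02 BKE

2020-07-26 13:02 BKE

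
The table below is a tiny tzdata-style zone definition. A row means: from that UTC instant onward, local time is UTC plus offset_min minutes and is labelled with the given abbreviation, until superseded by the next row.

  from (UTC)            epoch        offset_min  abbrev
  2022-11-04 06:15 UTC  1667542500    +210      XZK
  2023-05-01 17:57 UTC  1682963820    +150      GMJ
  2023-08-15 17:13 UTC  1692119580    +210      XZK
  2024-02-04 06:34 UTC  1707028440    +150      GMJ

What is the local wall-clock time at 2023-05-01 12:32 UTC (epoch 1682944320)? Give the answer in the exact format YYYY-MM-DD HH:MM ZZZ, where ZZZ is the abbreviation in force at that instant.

Query: 2023-05-01 12:32 UTC
Rule 1/4 (XZK, +03:30): 2022-11-04 06:15 UTC ≤ query < 2023-05-01 17:57 UTC
12·60 + 32 + 210 = 962 min
962 = 0·1440 + 962; 962 = 16·60 + 2 → 16:02, same day
→ 2023-05-01 16:02 XZK

2023-05-01 16:02 XZK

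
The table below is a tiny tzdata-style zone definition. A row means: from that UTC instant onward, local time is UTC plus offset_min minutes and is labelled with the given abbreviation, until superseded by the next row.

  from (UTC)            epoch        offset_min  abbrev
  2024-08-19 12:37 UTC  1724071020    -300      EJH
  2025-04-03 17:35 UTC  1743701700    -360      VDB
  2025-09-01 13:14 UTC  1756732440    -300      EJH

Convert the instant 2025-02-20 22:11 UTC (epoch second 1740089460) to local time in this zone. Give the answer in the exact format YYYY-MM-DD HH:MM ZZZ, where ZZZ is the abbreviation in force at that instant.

2025-02-20 17:11 EJH

Query: 2025-02-20 22:11 UTC
Rule 1/3 (EJH, -05:00): 2024-08-19 12:37 UTC ≤ query < 2025-04-03 17:35 UTC
22·60 + 11 - 300 = 1031 min
1031 = 0·1440 + 1031; 1031 = 17·60 + 11 → 17:11, same day
→ 2025-02-20 17:11 EJH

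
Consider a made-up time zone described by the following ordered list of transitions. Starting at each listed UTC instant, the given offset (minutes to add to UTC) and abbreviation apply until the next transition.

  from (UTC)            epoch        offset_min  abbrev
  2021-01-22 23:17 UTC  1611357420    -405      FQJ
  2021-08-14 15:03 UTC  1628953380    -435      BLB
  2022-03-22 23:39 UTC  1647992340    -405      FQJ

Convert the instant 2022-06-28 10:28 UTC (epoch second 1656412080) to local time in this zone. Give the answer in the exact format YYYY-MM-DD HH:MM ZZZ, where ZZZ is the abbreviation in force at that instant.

2022-06-28 03:43 FQJ

Query: 2022-06-28 10:28 UTC
Rule 3/3 (FQJ, -06:45): 2022-03-22 23:39 UTC ≤ query < +∞
10·60 + 28 - 405 = 223 min
223 = 0·1440 + 223; 223 = 3·60 + 43 → 03:43, same day
→ 2022-06-28 03:43 FQJ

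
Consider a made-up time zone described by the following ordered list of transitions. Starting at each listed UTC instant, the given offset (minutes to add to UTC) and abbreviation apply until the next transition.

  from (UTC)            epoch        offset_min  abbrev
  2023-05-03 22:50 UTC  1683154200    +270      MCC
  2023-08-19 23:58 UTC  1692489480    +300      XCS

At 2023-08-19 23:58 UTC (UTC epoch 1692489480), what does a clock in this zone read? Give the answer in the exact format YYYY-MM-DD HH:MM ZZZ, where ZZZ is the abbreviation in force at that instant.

Query: 2023-08-19 23:58 UTC
Rule 2/2 (XCS, +05:00): 2023-08-19 23:58 UTC ≤ query < +∞
23·60 + 58 + 300 = 1738 min
1738 = 1·1440 + 298; 298 = 4·60 + 58 → 04:58, 2023-08-19 + 1 day = 2023-08-20
→ 2023-08-20 04:58 XCS

2023-08-20 04:58 XCS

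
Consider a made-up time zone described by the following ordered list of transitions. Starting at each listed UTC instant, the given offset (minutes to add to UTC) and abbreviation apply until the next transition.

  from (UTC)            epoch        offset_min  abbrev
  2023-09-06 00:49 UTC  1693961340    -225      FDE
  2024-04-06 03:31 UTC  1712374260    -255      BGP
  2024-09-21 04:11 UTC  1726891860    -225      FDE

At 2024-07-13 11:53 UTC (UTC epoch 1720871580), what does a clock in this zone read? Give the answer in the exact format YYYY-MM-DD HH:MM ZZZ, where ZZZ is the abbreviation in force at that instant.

Query: 2024-07-13 11:53 UTC
Rule 2/3 (BGP, -04:15): 2024-04-06 03:31 UTC ≤ query < 2024-09-21 04:11 UTC
11·60 + 53 - 255 = 458 min
458 = 0·1440 + 458; 458 = 7·60 + 38 → 07:38, same day
→ 2024-07-13 07:38 BGP

2024-07-13 07:38 BGP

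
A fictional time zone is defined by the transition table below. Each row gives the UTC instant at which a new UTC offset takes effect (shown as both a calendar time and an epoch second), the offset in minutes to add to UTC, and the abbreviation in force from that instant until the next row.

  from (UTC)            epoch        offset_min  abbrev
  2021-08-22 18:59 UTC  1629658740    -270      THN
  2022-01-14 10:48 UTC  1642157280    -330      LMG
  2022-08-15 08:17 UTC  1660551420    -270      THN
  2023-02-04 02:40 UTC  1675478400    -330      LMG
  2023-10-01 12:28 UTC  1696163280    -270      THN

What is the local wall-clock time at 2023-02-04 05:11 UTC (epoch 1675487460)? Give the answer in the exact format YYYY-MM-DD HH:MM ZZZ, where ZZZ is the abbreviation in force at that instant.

Query: 2023-02-04 05:11 UTC
Rule 4/5 (LMG, -05:30): 2023-02-04 02:40 UTC ≤ query < 2023-10-01 12:28 UTC
5·60 + 11 - 330 = -19 min
-19 = -1·1440 + 1421; 1421 = 23·60 + 41 → 23:41, 2023-02-04 - 1 day = 2023-02-03
→ 2023-02-03 23:41 LMG

2023-02-03 23:41 LMG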